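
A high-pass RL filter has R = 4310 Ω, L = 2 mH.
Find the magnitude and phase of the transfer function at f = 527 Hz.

Step 1 — Angular frequency: ω = 2π·527 = 3311 rad/s.
Step 2 — Transfer function: H(jω) = jωL/(R + jωL).
Step 3 — Numerator jωL = j·6.622; denominator R + jωL = 4310 + j6.622.
Step 4 — H = 2.361e-06 + j0.001537.
Step 5 — Magnitude: |H| = 0.001537 (-56.3 dB); phase: φ = 89.9°.

|H| = 0.001537 (-56.3 dB), φ = 89.9°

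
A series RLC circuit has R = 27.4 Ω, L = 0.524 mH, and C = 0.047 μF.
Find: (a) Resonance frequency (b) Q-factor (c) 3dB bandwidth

Step 1 — Resonance: ω₀ = 1/√(LC) = 1/√(0.000524·4.7e-08) = 2.015e+05 rad/s.
Step 2 — f₀ = ω₀/(2π) = 3.207e+04 Hz.
Step 3 — Series Q: Q = ω₀L/R = 2.015e+05·0.000524/27.4 = 3.854.
Step 4 — Bandwidth: Δω = ω₀/Q = 5.229e+04 rad/s; BW = Δω/(2π) = 8322 Hz.

(a) f₀ = 3.207e+04 Hz  (b) Q = 3.854  (c) BW = 8322 Hz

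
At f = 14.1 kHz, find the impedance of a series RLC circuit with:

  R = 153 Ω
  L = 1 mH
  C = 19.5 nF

Step 1 — Angular frequency: ω = 2π·f = 2π·1.41e+04 = 8.859e+04 rad/s.
Step 2 — Component impedances:
  R: Z = R = 153 Ω
  L: Z = jωL = j·8.859e+04·0.001 = 0 + j88.59 Ω
  C: Z = 1/(jωC) = -j/(ω·C) = 0 - j578.9 Ω
Step 3 — Series combination: Z_total = R + L + C = 153 - j490.3 Ω = 513.6∠-72.7° Ω.

Z = 153 - j490.3 Ω = 513.6∠-72.7° Ω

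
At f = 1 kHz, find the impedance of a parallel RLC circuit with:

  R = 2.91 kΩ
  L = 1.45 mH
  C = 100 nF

Step 1 — Angular frequency: ω = 2π·f = 2π·1000 = 6283 rad/s.
Step 2 — Component impedances:
  R: Z = R = 2910 Ω
  L: Z = jωL = j·6283·0.00145 = 0 + j9.111 Ω
  C: Z = 1/(jωC) = -j/(ω·C) = 0 - j1592 Ω
Step 3 — Parallel combination: 1/Z_total = 1/R + 1/L + 1/C; Z_total = 0.02885 + j9.163 Ω = 9.163∠89.8° Ω.

Z = 0.02885 + j9.163 Ω = 9.163∠89.8° Ω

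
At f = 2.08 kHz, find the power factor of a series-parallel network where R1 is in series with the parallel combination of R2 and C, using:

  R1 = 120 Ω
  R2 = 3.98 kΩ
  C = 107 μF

Step 1 — Angular frequency: ω = 2π·f = 2π·2080 = 1.307e+04 rad/s.
Step 2 — Component impedances:
  R1: Z = R = 120 Ω
  R2: Z = R = 3980 Ω
  C: Z = 1/(jωC) = -j/(ω·C) = 0 - j0.7151 Ω
Step 3 — Parallel branch: R2 || C = 1/(1/R2 + 1/C) = 0.0001285 - j0.7151 Ω.
Step 4 — Series with R1: Z_total = R1 + (R2 || C) = 120 - j0.7151 Ω = 120∠-0.3° Ω.
Step 5 — Power factor: PF = cos(φ) = Re(Z)/|Z| = 120/120 = 1.
Step 6 — Type: Im(Z) = -0.7151 ⇒ leading (phase φ = -0.3°).

PF = 1 (leading, φ = -0.3°)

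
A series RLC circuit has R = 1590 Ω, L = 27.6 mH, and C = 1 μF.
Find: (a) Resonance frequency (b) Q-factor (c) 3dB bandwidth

Step 1 — Resonance condition Im(Z)=0 gives ω₀ = 1/√(LC).
Step 2 — ω₀ = 1/√(0.0276·1e-06) = 6019 rad/s.
Step 3 — f₀ = ω₀/(2π) = 958 Hz.
Step 4 — Series Q: Q = ω₀L/R = 6019·0.0276/1590 = 0.1045.
Step 5 — 3dB bandwidth: Δω = ω₀/Q = 5.761e+04 rad/s; BW = Δω/(2π) = 9169 Hz.

(a) f₀ = 958 Hz  (b) Q = 0.1045  (c) BW = 9169 Hz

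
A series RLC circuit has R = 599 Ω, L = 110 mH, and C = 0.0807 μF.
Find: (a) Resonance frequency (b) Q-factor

Step 1 — Resonance condition Im(Z)=0 gives ω₀ = 1/√(LC).
Step 2 — ω₀ = 1/√(0.11·8.07e-08) = 1.061e+04 rad/s.
Step 3 — f₀ = ω₀/(2π) = 1689 Hz.
Step 4 — Series Q: Q = ω₀L/R = 1.061e+04·0.11/599 = 1.949.

(a) f₀ = 1689 Hz  (b) Q = 1.949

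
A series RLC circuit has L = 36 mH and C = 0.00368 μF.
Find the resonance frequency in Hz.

Step 1 — Resonance condition Im(Z)=0 gives ω₀ = 1/√(LC).
Step 2 — ω₀ = 1/√(0.036·3.68e-09) = 8.688e+04 rad/s.
Step 3 — f₀ = ω₀/(2π) = 1.383e+04 Hz.

f₀ = 1.383e+04 Hz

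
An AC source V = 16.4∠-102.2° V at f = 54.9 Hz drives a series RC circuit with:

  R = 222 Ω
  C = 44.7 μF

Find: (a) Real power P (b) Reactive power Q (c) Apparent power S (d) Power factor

Step 1 — Angular frequency: ω = 2π·f = 2π·54.9 = 344.9 rad/s.
Step 2 — Component impedances:
  R: Z = R = 222 Ω
  C: Z = 1/(jωC) = -j/(ω·C) = 0 - j64.85 Ω
Step 3 — Series combination: Z_total = R + C = 222 - j64.85 Ω = 231.3∠-16.3° Ω.
Step 4 — Source phasor: V = 16.4∠-102.2° V = -3.466 - j16.03 V.
Step 5 — Current: I = V / Z = 0.005051 - j0.07073 A = 0.07091∠-85.9° A.
Step 6 — Complex power: S = V·I* = 1.116 - j0.3261 VA.
Step 7 — Real power: P = Re(S) = 1.116 W.
Step 8 — Reactive power: Q = Im(S) = -0.3261 VAR.
Step 9 — Apparent power: |S| = 1.163 VA.
Step 10 — Power factor: PF = P/|S| = 0.9599 (leading).

(a) P = 1.116 W  (b) Q = -0.3261 VAR  (c) S = 1.163 VA  (d) PF = 0.9599 (leading)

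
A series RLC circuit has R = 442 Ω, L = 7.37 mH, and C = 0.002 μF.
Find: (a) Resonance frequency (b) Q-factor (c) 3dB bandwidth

Step 1 — Resonance: ω₀ = 1/√(LC) = 1/√(0.00737·2e-09) = 2.605e+05 rad/s.
Step 2 — f₀ = ω₀/(2π) = 4.145e+04 Hz.
Step 3 — Series Q: Q = ω₀L/R = 2.605e+05·0.00737/442 = 4.343.
Step 4 — Bandwidth: Δω = ω₀/Q = 5.997e+04 rad/s; BW = Δω/(2π) = 9545 Hz.

(a) f₀ = 4.145e+04 Hz  (b) Q = 4.343  (c) BW = 9545 Hz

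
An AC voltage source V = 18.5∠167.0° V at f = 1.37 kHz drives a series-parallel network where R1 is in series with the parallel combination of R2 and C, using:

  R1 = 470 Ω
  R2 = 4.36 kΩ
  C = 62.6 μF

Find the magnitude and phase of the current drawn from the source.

Step 1 — Angular frequency: ω = 2π·f = 2π·1370 = 8608 rad/s.
Step 2 — Component impedances:
  R1: Z = R = 470 Ω
  R2: Z = R = 4360 Ω
  C: Z = 1/(jωC) = -j/(ω·C) = 0 - j1.856 Ω
Step 3 — Parallel branch: R2 || C = 1/(1/R2 + 1/C) = 0.0007899 - j1.856 Ω.
Step 4 — Series with R1: Z_total = R1 + (R2 || C) = 470 - j1.856 Ω = 470∠-0.2° Ω.
Step 5 — Source phasor: V = 18.5∠167.0° V = -18.03 + j4.162 V.
Step 6 — Ohm's law: I = V / Z_total = (-18.03 + j4.162) / (470 - j1.856) = -0.03839 + j0.008703 A.
Step 7 — Convert to polar: |I| = 0.03936 A, ∠I = 167.2°.

I = 0.03936∠167.2° A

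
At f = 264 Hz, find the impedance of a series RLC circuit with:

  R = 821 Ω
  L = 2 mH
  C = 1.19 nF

Step 1 — Angular frequency: ω = 2π·f = 2π·264 = 1659 rad/s.
Step 2 — Component impedances:
  R: Z = R = 821 Ω
  L: Z = jωL = j·1659·0.002 = 0 + j3.318 Ω
  C: Z = 1/(jωC) = -j/(ω·C) = 0 - j5.066e+05 Ω
Step 3 — Series combination: Z_total = R + L + C = 821 - j5.066e+05 Ω = 5.066e+05∠-89.9° Ω.

Z = 821 - j5.066e+05 Ω = 5.066e+05∠-89.9° Ω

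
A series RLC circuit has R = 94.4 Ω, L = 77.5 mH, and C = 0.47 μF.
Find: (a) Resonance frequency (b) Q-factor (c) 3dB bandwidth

Step 1 — Resonance: ω₀ = 1/√(LC) = 1/√(0.0775·4.7e-07) = 5240 rad/s.
Step 2 — f₀ = ω₀/(2π) = 833.9 Hz.
Step 3 — Series Q: Q = ω₀L/R = 5240·0.0775/94.4 = 4.302.
Step 4 — Bandwidth: Δω = ω₀/Q = 1218 rad/s; BW = Δω/(2π) = 193.9 Hz.

(a) f₀ = 833.9 Hz  (b) Q = 4.302  (c) BW = 193.9 Hz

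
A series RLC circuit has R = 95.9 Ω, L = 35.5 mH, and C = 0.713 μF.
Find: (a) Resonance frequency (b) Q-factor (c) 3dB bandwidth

Step 1 — Resonance: ω₀ = 1/√(LC) = 1/√(0.0355·7.13e-07) = 6286 rad/s.
Step 2 — f₀ = ω₀/(2π) = 1000 Hz.
Step 3 — Series Q: Q = ω₀L/R = 6286·0.0355/95.9 = 2.327.
Step 4 — Bandwidth: Δω = ω₀/Q = 2701 rad/s; BW = Δω/(2π) = 429.9 Hz.

(a) f₀ = 1000 Hz  (b) Q = 2.327  (c) BW = 429.9 Hz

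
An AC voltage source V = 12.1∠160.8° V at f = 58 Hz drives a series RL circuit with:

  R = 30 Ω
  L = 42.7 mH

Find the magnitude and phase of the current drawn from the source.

Step 1 — Angular frequency: ω = 2π·f = 2π·58 = 364.4 rad/s.
Step 2 — Component impedances:
  R: Z = R = 30 Ω
  L: Z = jωL = j·364.4·0.0427 = 0 + j15.56 Ω
Step 3 — Series combination: Z_total = R + L = 30 + j15.56 Ω = 33.8∠27.4° Ω.
Step 4 — Source phasor: V = 12.1∠160.8° V = -11.43 + j3.979 V.
Step 5 — Ohm's law: I = V / Z_total = (-11.43 + j3.979) / (30 + j15.56) = -0.2459 + j0.2602 A.
Step 6 — Convert to polar: |I| = 0.358 A, ∠I = 133.4°.

I = 0.358∠133.4° A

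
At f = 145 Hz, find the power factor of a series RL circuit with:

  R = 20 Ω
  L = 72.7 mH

Step 1 — Angular frequency: ω = 2π·f = 2π·145 = 911.1 rad/s.
Step 2 — Component impedances:
  R: Z = R = 20 Ω
  L: Z = jωL = j·911.1·0.0727 = 0 + j66.23 Ω
Step 3 — Series combination: Z_total = R + L = 20 + j66.23 Ω = 69.19∠73.2° Ω.
Step 4 — Power factor: PF = cos(φ) = Re(Z)/|Z| = 20/69.19 = 0.2891.
Step 5 — Type: Im(Z) = 66.23 ⇒ lagging (phase φ = 73.2°).

PF = 0.2891 (lagging, φ = 73.2°)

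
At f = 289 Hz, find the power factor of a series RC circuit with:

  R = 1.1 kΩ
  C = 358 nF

Step 1 — Angular frequency: ω = 2π·f = 2π·289 = 1816 rad/s.
Step 2 — Component impedances:
  R: Z = R = 1100 Ω
  C: Z = 1/(jωC) = -j/(ω·C) = 0 - j1538 Ω
Step 3 — Series combination: Z_total = R + C = 1100 - j1538 Ω = 1891∠-54.4° Ω.
Step 4 — Power factor: PF = cos(φ) = Re(Z)/|Z| = 1100/1891 = 0.5817.
Step 5 — Type: Im(Z) = -1538 ⇒ leading (phase φ = -54.4°).

PF = 0.5817 (leading, φ = -54.4°)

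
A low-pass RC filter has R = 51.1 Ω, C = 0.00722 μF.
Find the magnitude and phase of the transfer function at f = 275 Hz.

Step 1 — Angular frequency: ω = 2π·275 = 1728 rad/s.
Step 2 — Transfer function: H(jω) = 1/(1 + jωRC).
Step 3 — Denominator: 1 + jωRC = 1 + j·1728·51.1·7.22e-09 = 1 + j0.0006375.
Step 4 — H = 1 - j0.0006375.
Step 5 — Magnitude: |H| = 1 (-0.0 dB); phase: φ = -0.0°.

|H| = 1 (-0.0 dB), φ = -0.0°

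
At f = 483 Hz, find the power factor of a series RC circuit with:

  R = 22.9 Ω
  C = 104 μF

Step 1 — Angular frequency: ω = 2π·f = 2π·483 = 3035 rad/s.
Step 2 — Component impedances:
  R: Z = R = 22.9 Ω
  C: Z = 1/(jωC) = -j/(ω·C) = 0 - j3.168 Ω
Step 3 — Series combination: Z_total = R + C = 22.9 - j3.168 Ω = 23.12∠-7.9° Ω.
Step 4 — Power factor: PF = cos(φ) = Re(Z)/|Z| = 22.9/23.118 = 0.9906.
Step 5 — Type: Im(Z) = -3.168 ⇒ leading (phase φ = -7.9°).

PF = 0.9906 (leading, φ = -7.9°)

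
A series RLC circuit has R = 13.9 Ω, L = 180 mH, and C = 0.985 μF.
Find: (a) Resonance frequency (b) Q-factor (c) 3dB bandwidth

Step 1 — Resonance condition Im(Z)=0 gives ω₀ = 1/√(LC).
Step 2 — ω₀ = 1/√(0.18·9.85e-07) = 2375 rad/s.
Step 3 — f₀ = ω₀/(2π) = 378 Hz.
Step 4 — Series Q: Q = ω₀L/R = 2375·0.18/13.9 = 30.75.
Step 5 — 3dB bandwidth: Δω = ω₀/Q = 77.22 rad/s; BW = Δω/(2π) = 12.29 Hz.

(a) f₀ = 378 Hz  (b) Q = 30.75  (c) BW = 12.29 Hz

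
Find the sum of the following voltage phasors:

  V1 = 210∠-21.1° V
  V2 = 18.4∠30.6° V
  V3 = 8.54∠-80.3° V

Step 1 — Convert each phasor to rectangular form:
  V1 = 210·(cos(-21.1°) + j·sin(-21.1°)) = 195.9 - j75.6 V
  V2 = 18.4·(cos(30.6°) + j·sin(30.6°)) = 15.84 + j9.366 V
  V3 = 8.54·(cos(-80.3°) + j·sin(-80.3°)) = 1.439 - j8.418 V
Step 2 — Sum components: V_total = 213.2 - j74.65 V.
Step 3 — Convert to polar: |V_total| = 225.9 V, ∠V_total = -19.3°.

V_total = 225.9∠-19.3° V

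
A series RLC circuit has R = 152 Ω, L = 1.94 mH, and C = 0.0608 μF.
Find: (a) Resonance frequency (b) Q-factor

Step 1 — Resonance condition Im(Z)=0 gives ω₀ = 1/√(LC).
Step 2 — ω₀ = 1/√(0.00194·6.08e-08) = 9.208e+04 rad/s.
Step 3 — f₀ = ω₀/(2π) = 1.465e+04 Hz.
Step 4 — Series Q: Q = ω₀L/R = 9.208e+04·0.00194/152 = 1.175.

(a) f₀ = 1.465e+04 Hz  (b) Q = 1.175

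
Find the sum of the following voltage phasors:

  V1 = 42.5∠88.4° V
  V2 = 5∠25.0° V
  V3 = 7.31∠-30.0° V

Step 1 — Convert each phasor to rectangular form:
  V1 = 42.5·(cos(88.4°) + j·sin(88.4°)) = 1.187 + j42.48 V
  V2 = 5·(cos(25.0°) + j·sin(25.0°)) = 4.532 + j2.113 V
  V3 = 7.31·(cos(-30.0°) + j·sin(-30.0°)) = 6.331 - j3.655 V
Step 2 — Sum components: V_total = 12.05 + j40.94 V.
Step 3 — Convert to polar: |V_total| = 42.68 V, ∠V_total = 73.6°.

V_total = 42.68∠73.6° V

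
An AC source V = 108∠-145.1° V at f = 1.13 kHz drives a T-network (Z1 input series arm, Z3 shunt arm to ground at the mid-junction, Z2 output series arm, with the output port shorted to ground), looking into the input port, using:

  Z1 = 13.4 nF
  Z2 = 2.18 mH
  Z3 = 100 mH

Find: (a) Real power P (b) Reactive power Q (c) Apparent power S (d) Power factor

Step 1 — Angular frequency: ω = 2π·f = 2π·1130 = 7100 rad/s.
Step 2 — Component impedances:
  Z1: Z = 1/(jωC) = -j/(ω·C) = 0 - j1.051e+04 Ω
  Z2: Z = jωL = j·7100·0.00218 = 0 + j15.48 Ω
  Z3: Z = jωL = j·7100·0.1 = 0 + j710 Ω
Step 3 — With the output port shorted to ground, the output series arm Z2 runs from the junction to ground; the shunt arm Z3 also runs from the junction to ground. They appear in parallel: Z3 || Z2 = 0 + j15.15 Ω.
Step 4 — Series with input arm Z1: Z_in = Z1 + (Z3 || Z2) = 0 - j1.05e+04 Ω = 1.05e+04∠-90.0° Ω.
Step 5 — Source phasor: V = 108∠-145.1° V = -88.58 - j61.79 V.
Step 6 — Current: I = V / Z = 0.005887 - j0.008439 A = 0.01029∠-55.1° A.
Step 7 — Complex power: S = V·I* = 0 - j1.111 VA.
Step 8 — Real power: P = Re(S) = 0 W.
Step 9 — Reactive power: Q = Im(S) = -1.111 VAR.
Step 10 — Apparent power: |S| = 1.111 VA.
Step 11 — Power factor: PF = P/|S| = 0 (leading).

(a) P = 0 W  (b) Q = -1.111 VAR  (c) S = 1.111 VA  (d) PF = 0 (leading)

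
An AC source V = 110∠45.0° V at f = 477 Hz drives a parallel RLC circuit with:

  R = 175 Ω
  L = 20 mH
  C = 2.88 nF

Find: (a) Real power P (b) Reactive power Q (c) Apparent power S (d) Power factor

Step 1 — Angular frequency: ω = 2π·f = 2π·477 = 2997 rad/s.
Step 2 — Component impedances:
  R: Z = R = 175 Ω
  L: Z = jωL = j·2997·0.02 = 0 + j59.94 Ω
  C: Z = 1/(jωC) = -j/(ω·C) = 0 - j1.159e+05 Ω
Step 3 — Parallel combination: 1/Z_total = 1/R + 1/L + 1/C; Z_total = 18.39 + j53.67 Ω = 56.73∠71.1° Ω.
Step 4 — Source phasor: V = 110∠45.0° V = 77.78 + j77.78 V.
Step 5 — Current: I = V / Z = 1.741 - j0.8525 A = 1.939∠-26.1° A.
Step 6 — Complex power: S = V·I* = 69.14 + j201.8 VA.
Step 7 — Real power: P = Re(S) = 69.14 W.
Step 8 — Reactive power: Q = Im(S) = 201.8 VAR.
Step 9 — Apparent power: |S| = 213.3 VA.
Step 10 — Power factor: PF = P/|S| = 0.3242 (lagging).

(a) P = 69.14 W  (b) Q = 201.8 VAR  (c) S = 213.3 VA  (d) PF = 0.3242 (lagging)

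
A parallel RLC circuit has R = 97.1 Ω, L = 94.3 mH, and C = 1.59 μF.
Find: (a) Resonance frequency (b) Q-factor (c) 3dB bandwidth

Step 1 — Resonance: ω₀ = 1/√(LC) = 1/√(0.0943·1.59e-06) = 2583 rad/s.
Step 2 — f₀ = ω₀/(2π) = 411 Hz.
Step 3 — Parallel Q: Q = R/(ω₀L) = 97.1/(2583·0.0943) = 0.3987.
Step 4 — Bandwidth: Δω = ω₀/Q = 6477 rad/s; BW = Δω/(2π) = 1031 Hz.

(a) f₀ = 411 Hz  (b) Q = 0.3987  (c) BW = 1031 Hz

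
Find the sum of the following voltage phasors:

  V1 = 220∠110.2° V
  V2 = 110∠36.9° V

Step 1 — Convert each phasor to rectangular form:
  V1 = 220·(cos(110.2°) + j·sin(110.2°)) = -75.97 + j206.5 V
  V2 = 110·(cos(36.9°) + j·sin(36.9°)) = 87.97 + j66.05 V
Step 2 — Sum components: V_total = 12 + j272.5 V.
Step 3 — Convert to polar: |V_total| = 272.8 V, ∠V_total = 87.5°.

V_total = 272.8∠87.5° V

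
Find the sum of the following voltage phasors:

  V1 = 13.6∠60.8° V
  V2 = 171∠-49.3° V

Step 1 — Convert each phasor to rectangular form:
  V1 = 13.6·(cos(60.8°) + j·sin(60.8°)) = 6.635 + j11.87 V
  V2 = 171·(cos(-49.3°) + j·sin(-49.3°)) = 111.5 - j129.6 V
Step 2 — Sum components: V_total = 118.1 - j117.8 V.
Step 3 — Convert to polar: |V_total| = 166.8 V, ∠V_total = -44.9°.

V_total = 166.8∠-44.9° V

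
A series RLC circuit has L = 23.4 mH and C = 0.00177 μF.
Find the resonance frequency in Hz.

Step 1 — Resonance condition Im(Z)=0 gives ω₀ = 1/√(LC).
Step 2 — ω₀ = 1/√(0.0234·1.77e-09) = 1.554e+05 rad/s.
Step 3 — f₀ = ω₀/(2π) = 2.473e+04 Hz.

f₀ = 2.473e+04 Hz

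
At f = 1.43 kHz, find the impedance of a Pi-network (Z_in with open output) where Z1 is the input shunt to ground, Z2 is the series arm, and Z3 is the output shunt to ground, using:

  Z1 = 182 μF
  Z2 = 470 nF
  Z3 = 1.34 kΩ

Step 1 — Angular frequency: ω = 2π·f = 2π·1430 = 8985 rad/s.
Step 2 — Component impedances:
  Z1: Z = 1/(jωC) = -j/(ω·C) = 0 - j0.6115 Ω
  Z2: Z = 1/(jωC) = -j/(ω·C) = 0 - j236.8 Ω
  Z3: Z = R = 1340 Ω
Step 3 — With open output, the series arm Z2 and the output shunt Z3 appear in series to ground: Z2 + Z3 = 1340 - j236.8 Ω.
Step 4 — Parallel with input shunt Z1: Z_in = Z1 || (Z2 + Z3) = 0.0002706 - j0.6115 Ω = 0.6115∠-90.0° Ω.

Z = 0.0002706 - j0.6115 Ω = 0.6115∠-90.0° Ω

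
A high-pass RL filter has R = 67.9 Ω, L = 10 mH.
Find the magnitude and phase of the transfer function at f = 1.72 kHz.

Step 1 — Angular frequency: ω = 2π·1720 = 1.081e+04 rad/s.
Step 2 — Transfer function: H(jω) = jωL/(R + jωL).
Step 3 — Numerator jωL = j·108.1; denominator R + jωL = 67.9 + j108.1.
Step 4 — H = 0.717 + j0.4505.
Step 5 — Magnitude: |H| = 0.8467 (-1.4 dB); phase: φ = 32.1°.

|H| = 0.8467 (-1.4 dB), φ = 32.1°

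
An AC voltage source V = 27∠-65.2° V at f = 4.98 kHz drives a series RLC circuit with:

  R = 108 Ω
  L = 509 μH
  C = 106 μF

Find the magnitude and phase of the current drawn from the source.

Step 1 — Angular frequency: ω = 2π·f = 2π·4980 = 3.129e+04 rad/s.
Step 2 — Component impedances:
  R: Z = R = 108 Ω
  L: Z = jωL = j·3.129e+04·0.000509 = 0 + j15.93 Ω
  C: Z = 1/(jωC) = -j/(ω·C) = 0 - j0.3015 Ω
Step 3 — Series combination: Z_total = R + L + C = 108 + j15.63 Ω = 109.1∠8.2° Ω.
Step 4 — Source phasor: V = 27∠-65.2° V = 11.33 - j24.51 V.
Step 5 — Ohm's law: I = V / Z_total = (11.33 - j24.51) / (108 + j15.63) = 0.07055 - j0.2372 A.
Step 6 — Convert to polar: |I| = 0.2474 A, ∠I = -73.4°.

I = 0.2474∠-73.4° A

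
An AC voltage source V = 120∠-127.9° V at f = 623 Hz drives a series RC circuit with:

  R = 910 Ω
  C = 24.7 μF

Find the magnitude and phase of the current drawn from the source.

Step 1 — Angular frequency: ω = 2π·f = 2π·623 = 3914 rad/s.
Step 2 — Component impedances:
  R: Z = R = 910 Ω
  C: Z = 1/(jωC) = -j/(ω·C) = 0 - j10.34 Ω
Step 3 — Series combination: Z_total = R + C = 910 - j10.34 Ω = 910.1∠-0.7° Ω.
Step 4 — Source phasor: V = 120∠-127.9° V = -73.71 - j94.69 V.
Step 5 — Ohm's law: I = V / Z_total = (-73.71 - j94.69) / (910 - j10.34) = -0.07981 - j0.105 A.
Step 6 — Convert to polar: |I| = 0.1319 A, ∠I = -127.2°.

I = 0.1319∠-127.2° A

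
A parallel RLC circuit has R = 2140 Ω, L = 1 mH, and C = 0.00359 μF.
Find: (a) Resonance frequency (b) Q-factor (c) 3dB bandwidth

Step 1 — Resonance: ω₀ = 1/√(LC) = 1/√(0.001·3.59e-09) = 5.278e+05 rad/s.
Step 2 — f₀ = ω₀/(2π) = 8.4e+04 Hz.
Step 3 — Parallel Q: Q = R/(ω₀L) = 2140/(5.278e+05·0.001) = 4.055.
Step 4 — Bandwidth: Δω = ω₀/Q = 1.302e+05 rad/s; BW = Δω/(2π) = 2.072e+04 Hz.

(a) f₀ = 8.4e+04 Hz  (b) Q = 4.055  (c) BW = 2.072e+04 Hz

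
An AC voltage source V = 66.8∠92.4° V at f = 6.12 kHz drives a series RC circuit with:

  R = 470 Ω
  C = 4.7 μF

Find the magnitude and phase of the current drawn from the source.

Step 1 — Angular frequency: ω = 2π·f = 2π·6120 = 3.845e+04 rad/s.
Step 2 — Component impedances:
  R: Z = R = 470 Ω
  C: Z = 1/(jωC) = -j/(ω·C) = 0 - j5.533 Ω
Step 3 — Series combination: Z_total = R + C = 470 - j5.533 Ω = 470∠-0.7° Ω.
Step 4 — Source phasor: V = 66.8∠92.4° V = -2.797 + j66.74 V.
Step 5 — Ohm's law: I = V / Z_total = (-2.797 + j66.74) / (470 - j5.533) = -0.007622 + j0.1419 A.
Step 6 — Convert to polar: |I| = 0.1421 A, ∠I = 93.1°.

I = 0.1421∠93.1° A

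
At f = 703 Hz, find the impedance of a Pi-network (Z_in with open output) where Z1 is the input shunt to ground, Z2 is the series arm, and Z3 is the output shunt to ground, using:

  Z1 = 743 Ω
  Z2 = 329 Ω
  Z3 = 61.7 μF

Step 1 — Angular frequency: ω = 2π·f = 2π·703 = 4417 rad/s.
Step 2 — Component impedances:
  Z1: Z = R = 743 Ω
  Z2: Z = R = 329 Ω
  Z3: Z = 1/(jωC) = -j/(ω·C) = 0 - j3.669 Ω
Step 3 — With open output, the series arm Z2 and the output shunt Z3 appear in series to ground: Z2 + Z3 = 329 - j3.669 Ω.
Step 4 — Parallel with input shunt Z1: Z_in = Z1 || (Z2 + Z3) = 228 - j1.763 Ω = 228∠-0.4° Ω.

Z = 228 - j1.763 Ω = 228∠-0.4° Ω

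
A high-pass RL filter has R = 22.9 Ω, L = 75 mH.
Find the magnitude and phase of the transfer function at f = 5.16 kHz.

Step 1 — Angular frequency: ω = 2π·5160 = 3.242e+04 rad/s.
Step 2 — Transfer function: H(jω) = jωL/(R + jωL).
Step 3 — Numerator jωL = j·2432; denominator R + jωL = 22.9 + j2432.
Step 4 — H = 0.9999 + j0.009417.
Step 5 — Magnitude: |H| = 1 (-0.0 dB); phase: φ = 0.5°.

|H| = 1 (-0.0 dB), φ = 0.5°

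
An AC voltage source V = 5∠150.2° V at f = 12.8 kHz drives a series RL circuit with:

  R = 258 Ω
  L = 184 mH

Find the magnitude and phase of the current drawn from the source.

Step 1 — Angular frequency: ω = 2π·f = 2π·1.28e+04 = 8.042e+04 rad/s.
Step 2 — Component impedances:
  R: Z = R = 258 Ω
  L: Z = jωL = j·8.042e+04·0.184 = 0 + j1.48e+04 Ω
Step 3 — Series combination: Z_total = R + L = 258 + j1.48e+04 Ω = 1.48e+04∠89.0° Ω.
Step 4 — Source phasor: V = 5∠150.2° V = -4.339 + j2.485 V.
Step 5 — Ohm's law: I = V / Z_total = (-4.339 + j2.485) / (258 + j1.48e+04) = 0.0001628 + j0.000296 A.
Step 6 — Convert to polar: |I| = 0.0003378 A, ∠I = 61.2°.

I = 0.0003378∠61.2° A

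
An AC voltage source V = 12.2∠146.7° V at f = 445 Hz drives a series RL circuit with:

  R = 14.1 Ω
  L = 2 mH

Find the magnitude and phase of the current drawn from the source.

Step 1 — Angular frequency: ω = 2π·f = 2π·445 = 2796 rad/s.
Step 2 — Component impedances:
  R: Z = R = 14.1 Ω
  L: Z = jωL = j·2796·0.002 = 0 + j5.592 Ω
Step 3 — Series combination: Z_total = R + L = 14.1 + j5.592 Ω = 15.17∠21.6° Ω.
Step 4 — Source phasor: V = 12.2∠146.7° V = -10.2 + j6.698 V.
Step 5 — Ohm's law: I = V / Z_total = (-10.2 + j6.698) / (14.1 + j5.592) = -0.4621 + j0.6583 A.
Step 6 — Convert to polar: |I| = 0.8043 A, ∠I = 125.1°.

I = 0.8043∠125.1° A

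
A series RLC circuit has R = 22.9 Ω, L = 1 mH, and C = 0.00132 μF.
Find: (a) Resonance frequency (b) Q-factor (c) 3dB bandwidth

Step 1 — Resonance condition Im(Z)=0 gives ω₀ = 1/√(LC).
Step 2 — ω₀ = 1/√(0.001·1.32e-09) = 8.704e+05 rad/s.
Step 3 — f₀ = ω₀/(2π) = 1.385e+05 Hz.
Step 4 — Series Q: Q = ω₀L/R = 8.704e+05·0.001/22.9 = 38.01.
Step 5 — 3dB bandwidth: Δω = ω₀/Q = 2.29e+04 rad/s; BW = Δω/(2π) = 3645 Hz.

(a) f₀ = 1.385e+05 Hz  (b) Q = 38.01  (c) BW = 3645 Hz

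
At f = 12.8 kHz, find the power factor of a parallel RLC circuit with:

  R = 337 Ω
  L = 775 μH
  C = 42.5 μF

Step 1 — Angular frequency: ω = 2π·f = 2π·1.28e+04 = 8.042e+04 rad/s.
Step 2 — Component impedances:
  R: Z = R = 337 Ω
  L: Z = jωL = j·8.042e+04·0.000775 = 0 + j62.33 Ω
  C: Z = 1/(jωC) = -j/(ω·C) = 0 - j0.2926 Ω
Step 3 — Parallel combination: 1/Z_total = 1/R + 1/L + 1/C; Z_total = 0.0002564 - j0.2939 Ω = 0.2939∠-90.0° Ω.
Step 4 — Power factor: PF = cos(φ) = Re(Z)/|Z| = 0.000256389/0.293944 = 0.0008722.
Step 5 — Type: Im(Z) = -0.2939 ⇒ leading (phase φ = -90.0°).

PF = 0.0008722 (leading, φ = -90.0°)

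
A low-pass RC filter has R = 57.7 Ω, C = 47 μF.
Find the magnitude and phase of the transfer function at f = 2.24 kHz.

Step 1 — Angular frequency: ω = 2π·2240 = 1.407e+04 rad/s.
Step 2 — Transfer function: H(jω) = 1/(1 + jωRC).
Step 3 — Denominator: 1 + jωRC = 1 + j·1.407e+04·57.7·4.7e-05 = 1 + j38.17.
Step 4 — H = 0.000686 - j0.02618.
Step 5 — Magnitude: |H| = 0.02619 (-31.6 dB); phase: φ = -88.5°.

|H| = 0.02619 (-31.6 dB), φ = -88.5°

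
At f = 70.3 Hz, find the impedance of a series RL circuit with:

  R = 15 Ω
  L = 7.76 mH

Step 1 — Angular frequency: ω = 2π·f = 2π·70.3 = 441.7 rad/s.
Step 2 — Component impedances:
  R: Z = R = 15 Ω
  L: Z = jωL = j·441.7·0.00776 = 0 + j3.428 Ω
Step 3 — Series combination: Z_total = R + L = 15 + j3.428 Ω = 15.39∠12.9° Ω.

Z = 15 + j3.428 Ω = 15.39∠12.9° Ω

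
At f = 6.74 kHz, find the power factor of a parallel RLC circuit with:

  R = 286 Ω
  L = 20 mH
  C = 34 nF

Step 1 — Angular frequency: ω = 2π·f = 2π·6740 = 4.235e+04 rad/s.
Step 2 — Component impedances:
  R: Z = R = 286 Ω
  L: Z = jωL = j·4.235e+04·0.02 = 0 + j847 Ω
  C: Z = 1/(jωC) = -j/(ω·C) = 0 - j694.5 Ω
Step 3 — Parallel combination: 1/Z_total = 1/R + 1/L + 1/C; Z_total = 284.4 - j21.08 Ω = 285.2∠-4.2° Ω.
Step 4 — Power factor: PF = cos(φ) = Re(Z)/|Z| = 284.44/285.22 = 0.9973.
Step 5 — Type: Im(Z) = -21.08 ⇒ leading (phase φ = -4.2°).

PF = 0.9973 (leading, φ = -4.2°)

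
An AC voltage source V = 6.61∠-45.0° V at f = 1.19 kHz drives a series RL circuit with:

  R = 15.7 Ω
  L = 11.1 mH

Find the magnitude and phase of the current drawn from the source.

Step 1 — Angular frequency: ω = 2π·f = 2π·1190 = 7477 rad/s.
Step 2 — Component impedances:
  R: Z = R = 15.7 Ω
  L: Z = jωL = j·7477·0.0111 = 0 + j82.99 Ω
Step 3 — Series combination: Z_total = R + L = 15.7 + j82.99 Ω = 84.47∠79.3° Ω.
Step 4 — Source phasor: V = 6.61∠-45.0° V = 4.674 - j4.674 V.
Step 5 — Ohm's law: I = V / Z_total = (4.674 - j4.674) / (15.7 + j82.99) = -0.04409 - j0.06466 A.
Step 6 — Convert to polar: |I| = 0.07826 A, ∠I = -124.3°.

I = 0.07826∠-124.3° A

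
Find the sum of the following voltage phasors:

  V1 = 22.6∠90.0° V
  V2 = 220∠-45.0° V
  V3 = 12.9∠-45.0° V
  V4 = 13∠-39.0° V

Step 1 — Convert each phasor to rectangular form:
  V1 = 22.6·(cos(90.0°) + j·sin(90.0°)) = 0 + j22.6 V
  V2 = 220·(cos(-45.0°) + j·sin(-45.0°)) = 155.6 - j155.6 V
  V3 = 12.9·(cos(-45.0°) + j·sin(-45.0°)) = 9.122 - j9.122 V
  V4 = 13·(cos(-39.0°) + j·sin(-39.0°)) = 10.1 - j8.181 V
Step 2 — Sum components: V_total = 174.8 - j150.3 V.
Step 3 — Convert to polar: |V_total| = 230.5 V, ∠V_total = -40.7°.

V_total = 230.5∠-40.7° V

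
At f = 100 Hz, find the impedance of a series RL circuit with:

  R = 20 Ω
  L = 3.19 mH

Step 1 — Angular frequency: ω = 2π·f = 2π·100 = 628.3 rad/s.
Step 2 — Component impedances:
  R: Z = R = 20 Ω
  L: Z = jωL = j·628.3·0.00319 = 0 + j2.004 Ω
Step 3 — Series combination: Z_total = R + L = 20 + j2.004 Ω = 20.1∠5.7° Ω.

Z = 20 + j2.004 Ω = 20.1∠5.7° Ω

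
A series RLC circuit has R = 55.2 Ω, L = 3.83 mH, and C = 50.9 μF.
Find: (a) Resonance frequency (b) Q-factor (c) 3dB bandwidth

Step 1 — Resonance condition Im(Z)=0 gives ω₀ = 1/√(LC).
Step 2 — ω₀ = 1/√(0.00383·5.09e-05) = 2265 rad/s.
Step 3 — f₀ = ω₀/(2π) = 360.5 Hz.
Step 4 — Series Q: Q = ω₀L/R = 2265·0.00383/55.2 = 0.1571.
Step 5 — 3dB bandwidth: Δω = ω₀/Q = 1.441e+04 rad/s; BW = Δω/(2π) = 2294 Hz.

(a) f₀ = 360.5 Hz  (b) Q = 0.1571  (c) BW = 2294 Hz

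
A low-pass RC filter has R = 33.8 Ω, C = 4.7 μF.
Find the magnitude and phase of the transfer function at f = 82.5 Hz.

Step 1 — Angular frequency: ω = 2π·82.5 = 518.4 rad/s.
Step 2 — Transfer function: H(jω) = 1/(1 + jωRC).
Step 3 — Denominator: 1 + jωRC = 1 + j·518.4·33.8·4.7e-06 = 1 + j0.08235.
Step 4 — H = 0.9933 - j0.08179.
Step 5 — Magnitude: |H| = 0.9966 (-0.0 dB); phase: φ = -4.7°.

|H| = 0.9966 (-0.0 dB), φ = -4.7°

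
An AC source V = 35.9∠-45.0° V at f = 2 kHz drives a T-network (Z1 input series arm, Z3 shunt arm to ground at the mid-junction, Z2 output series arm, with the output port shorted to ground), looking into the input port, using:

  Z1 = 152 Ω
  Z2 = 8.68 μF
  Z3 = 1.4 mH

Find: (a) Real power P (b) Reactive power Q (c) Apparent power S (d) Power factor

Step 1 — Angular frequency: ω = 2π·f = 2π·2000 = 1.257e+04 rad/s.
Step 2 — Component impedances:
  Z1: Z = R = 152 Ω
  Z2: Z = 1/(jωC) = -j/(ω·C) = 0 - j9.168 Ω
  Z3: Z = jωL = j·1.257e+04·0.0014 = 0 + j17.59 Ω
Step 3 — With the output port shorted to ground, the output series arm Z2 runs from the junction to ground; the shunt arm Z3 also runs from the junction to ground. They appear in parallel: Z3 || Z2 = 0 - j19.14 Ω.
Step 4 — Series with input arm Z1: Z_in = Z1 + (Z3 || Z2) = 152 - j19.14 Ω = 153.2∠-7.2° Ω.
Step 5 — Source phasor: V = 35.9∠-45.0° V = 25.39 - j25.39 V.
Step 6 — Current: I = V / Z = 0.1851 - j0.1437 A = 0.2343∠-37.8° A.
Step 7 — Complex power: S = V·I* = 8.347 - j1.051 VA.
Step 8 — Real power: P = Re(S) = 8.347 W.
Step 9 — Reactive power: Q = Im(S) = -1.051 VAR.
Step 10 — Apparent power: |S| = 8.413 VA.
Step 11 — Power factor: PF = P/|S| = 0.9922 (leading).

(a) P = 8.347 W  (b) Q = -1.051 VAR  (c) S = 8.413 VA  (d) PF = 0.9922 (leading)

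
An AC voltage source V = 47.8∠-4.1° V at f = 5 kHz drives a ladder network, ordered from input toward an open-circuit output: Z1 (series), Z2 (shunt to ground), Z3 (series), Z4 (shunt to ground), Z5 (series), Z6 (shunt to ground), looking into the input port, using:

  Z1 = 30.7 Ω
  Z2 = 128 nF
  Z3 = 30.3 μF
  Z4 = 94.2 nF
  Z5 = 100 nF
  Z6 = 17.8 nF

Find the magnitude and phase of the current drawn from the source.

Step 1 — Angular frequency: ω = 2π·f = 2π·5000 = 3.142e+04 rad/s.
Step 2 — Component impedances:
  Z1: Z = R = 30.7 Ω
  Z2: Z = 1/(jωC) = -j/(ω·C) = 0 - j248.7 Ω
  Z3: Z = 1/(jωC) = -j/(ω·C) = 0 - j1.051 Ω
  Z4: Z = 1/(jωC) = -j/(ω·C) = 0 - j337.9 Ω
  Z5: Z = 1/(jωC) = -j/(ω·C) = 0 - j318.3 Ω
  Z6: Z = 1/(jωC) = -j/(ω·C) = 0 - j1788 Ω
Step 3 — Ladder network (open output): work backward from the far end, alternating series and parallel combinations. Z_in = 30.7 - j134.4 Ω = 137.8∠-77.1° Ω.
Step 4 — Source phasor: V = 47.8∠-4.1° V = 47.68 - j3.418 V.
Step 5 — Ohm's law: I = V / Z_total = (47.68 - j3.418) / (30.7 - j134.4) = 0.1012 + j0.3317 A.
Step 6 — Convert to polar: |I| = 0.3468 A, ∠I = 73.0°.

I = 0.3468∠73.0° A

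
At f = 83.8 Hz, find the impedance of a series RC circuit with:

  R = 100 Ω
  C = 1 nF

Step 1 — Angular frequency: ω = 2π·f = 2π·83.8 = 526.5 rad/s.
Step 2 — Component impedances:
  R: Z = R = 100 Ω
  C: Z = 1/(jωC) = -j/(ω·C) = 0 - j1.899e+06 Ω
Step 3 — Series combination: Z_total = R + C = 100 - j1.899e+06 Ω = 1.899e+06∠-90.0° Ω.

Z = 100 - j1.899e+06 Ω = 1.899e+06∠-90.0° Ω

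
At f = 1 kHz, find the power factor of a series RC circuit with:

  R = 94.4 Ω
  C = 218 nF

Step 1 — Angular frequency: ω = 2π·f = 2π·1000 = 6283 rad/s.
Step 2 — Component impedances:
  R: Z = R = 94.4 Ω
  C: Z = 1/(jωC) = -j/(ω·C) = 0 - j730.1 Ω
Step 3 — Series combination: Z_total = R + C = 94.4 - j730.1 Ω = 736.1∠-82.6° Ω.
Step 4 — Power factor: PF = cos(φ) = Re(Z)/|Z| = 94.4/736.1 = 0.1282.
Step 5 — Type: Im(Z) = -730.1 ⇒ leading (phase φ = -82.6°).

PF = 0.1282 (leading, φ = -82.6°)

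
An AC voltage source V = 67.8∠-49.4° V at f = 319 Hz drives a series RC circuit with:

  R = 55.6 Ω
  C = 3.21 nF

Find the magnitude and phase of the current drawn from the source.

Step 1 — Angular frequency: ω = 2π·f = 2π·319 = 2004 rad/s.
Step 2 — Component impedances:
  R: Z = R = 55.6 Ω
  C: Z = 1/(jωC) = -j/(ω·C) = 0 - j1.554e+05 Ω
Step 3 — Series combination: Z_total = R + C = 55.6 - j1.554e+05 Ω = 1.554e+05∠-90.0° Ω.
Step 4 — Source phasor: V = 67.8∠-49.4° V = 44.12 - j51.48 V.
Step 5 — Ohm's law: I = V / Z_total = (44.12 - j51.48) / (55.6 - j1.554e+05) = 0.0003313 + j0.0002838 A.
Step 6 — Convert to polar: |I| = 0.0004362 A, ∠I = 40.6°.

I = 0.0004362∠40.6° A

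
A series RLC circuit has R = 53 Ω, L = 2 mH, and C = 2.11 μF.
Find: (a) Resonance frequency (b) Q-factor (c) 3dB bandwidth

Step 1 — Resonance condition Im(Z)=0 gives ω₀ = 1/√(LC).
Step 2 — ω₀ = 1/√(0.002·2.11e-06) = 1.539e+04 rad/s.
Step 3 — f₀ = ω₀/(2π) = 2450 Hz.
Step 4 — Series Q: Q = ω₀L/R = 1.539e+04·0.002/53 = 0.5809.
Step 5 — 3dB bandwidth: Δω = ω₀/Q = 2.65e+04 rad/s; BW = Δω/(2π) = 4218 Hz.

(a) f₀ = 2450 Hz  (b) Q = 0.5809  (c) BW = 4218 Hz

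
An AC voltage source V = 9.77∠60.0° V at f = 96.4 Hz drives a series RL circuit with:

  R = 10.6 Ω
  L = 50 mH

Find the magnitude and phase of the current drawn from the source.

Step 1 — Angular frequency: ω = 2π·f = 2π·96.4 = 605.7 rad/s.
Step 2 — Component impedances:
  R: Z = R = 10.6 Ω
  L: Z = jωL = j·605.7·0.05 = 0 + j30.28 Ω
Step 3 — Series combination: Z_total = R + L = 10.6 + j30.28 Ω = 32.09∠70.7° Ω.
Step 4 — Source phasor: V = 9.77∠60.0° V = 4.885 + j8.461 V.
Step 5 — Ohm's law: I = V / Z_total = (4.885 + j8.461) / (10.6 + j30.28) = 0.2992 - j0.05658 A.
Step 6 — Convert to polar: |I| = 0.3045 A, ∠I = -10.7°.

I = 0.3045∠-10.7° A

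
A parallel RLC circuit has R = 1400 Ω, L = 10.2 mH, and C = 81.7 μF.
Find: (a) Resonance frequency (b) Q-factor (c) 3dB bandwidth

Step 1 — Resonance: ω₀ = 1/√(LC) = 1/√(0.0102·8.17e-05) = 1095 rad/s.
Step 2 — f₀ = ω₀/(2π) = 174.3 Hz.
Step 3 — Parallel Q: Q = R/(ω₀L) = 1400/(1095·0.0102) = 125.3.
Step 4 — Bandwidth: Δω = ω₀/Q = 8.743 rad/s; BW = Δω/(2π) = 1.391 Hz.

(a) f₀ = 174.3 Hz  (b) Q = 125.3  (c) BW = 1.391 Hz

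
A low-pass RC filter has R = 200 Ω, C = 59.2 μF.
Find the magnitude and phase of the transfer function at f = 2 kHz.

Step 1 — Angular frequency: ω = 2π·2000 = 1.257e+04 rad/s.
Step 2 — Transfer function: H(jω) = 1/(1 + jωRC).
Step 3 — Denominator: 1 + jωRC = 1 + j·1.257e+04·200·5.92e-05 = 1 + j148.8.
Step 4 — H = 4.517e-05 - j0.006721.
Step 5 — Magnitude: |H| = 0.006721 (-43.5 dB); phase: φ = -89.6°.

|H| = 0.006721 (-43.5 dB), φ = -89.6°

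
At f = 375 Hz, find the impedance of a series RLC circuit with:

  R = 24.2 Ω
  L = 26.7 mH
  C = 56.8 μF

Step 1 — Angular frequency: ω = 2π·f = 2π·375 = 2356 rad/s.
Step 2 — Component impedances:
  R: Z = R = 24.2 Ω
  L: Z = jωL = j·2356·0.0267 = 0 + j62.91 Ω
  C: Z = 1/(jωC) = -j/(ω·C) = 0 - j7.472 Ω
Step 3 — Series combination: Z_total = R + L + C = 24.2 + j55.44 Ω = 60.49∠66.4° Ω.

Z = 24.2 + j55.44 Ω = 60.49∠66.4° Ω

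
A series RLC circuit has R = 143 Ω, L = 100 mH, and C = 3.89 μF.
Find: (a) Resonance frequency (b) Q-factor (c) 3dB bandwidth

Step 1 — Resonance: ω₀ = 1/√(LC) = 1/√(0.1·3.89e-06) = 1603 rad/s.
Step 2 — f₀ = ω₀/(2π) = 255.2 Hz.
Step 3 — Series Q: Q = ω₀L/R = 1603·0.1/143 = 1.121.
Step 4 — Bandwidth: Δω = ω₀/Q = 1430 rad/s; BW = Δω/(2π) = 227.6 Hz.

(a) f₀ = 255.2 Hz  (b) Q = 1.121  (c) BW = 227.6 Hz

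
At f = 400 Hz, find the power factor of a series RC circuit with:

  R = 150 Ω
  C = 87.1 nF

Step 1 — Angular frequency: ω = 2π·f = 2π·400 = 2513 rad/s.
Step 2 — Component impedances:
  R: Z = R = 150 Ω
  C: Z = 1/(jωC) = -j/(ω·C) = 0 - j4568 Ω
Step 3 — Series combination: Z_total = R + C = 150 - j4568 Ω = 4571∠-88.1° Ω.
Step 4 — Power factor: PF = cos(φ) = Re(Z)/|Z| = 150/4571 = 0.03282.
Step 5 — Type: Im(Z) = -4568 ⇒ leading (phase φ = -88.1°).

PF = 0.03282 (leading, φ = -88.1°)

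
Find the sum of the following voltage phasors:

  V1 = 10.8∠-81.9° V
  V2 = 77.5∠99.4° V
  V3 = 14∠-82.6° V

Step 1 — Convert each phasor to rectangular form:
  V1 = 10.8·(cos(-81.9°) + j·sin(-81.9°)) = 1.522 - j10.69 V
  V2 = 77.5·(cos(99.4°) + j·sin(99.4°)) = -12.66 + j76.46 V
  V3 = 14·(cos(-82.6°) + j·sin(-82.6°)) = 1.803 - j13.88 V
Step 2 — Sum components: V_total = -9.333 + j51.88 V.
Step 3 — Convert to polar: |V_total| = 52.72 V, ∠V_total = 100.2°.

V_total = 52.72∠100.2° V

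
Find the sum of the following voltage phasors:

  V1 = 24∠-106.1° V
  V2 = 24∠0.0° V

Step 1 — Convert each phasor to rectangular form:
  V1 = 24·(cos(-106.1°) + j·sin(-106.1°)) = -6.656 - j23.06 V
  V2 = 24·(cos(0.0°) + j·sin(0.0°)) = 24 V
Step 2 — Sum components: V_total = 17.34 - j23.06 V.
Step 3 — Convert to polar: |V_total| = 28.85 V, ∠V_total = -53.0°.

V_total = 28.85∠-53.0° V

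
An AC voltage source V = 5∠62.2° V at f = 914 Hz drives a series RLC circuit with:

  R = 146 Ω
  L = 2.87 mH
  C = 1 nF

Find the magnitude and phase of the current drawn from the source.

Step 1 — Angular frequency: ω = 2π·f = 2π·914 = 5743 rad/s.
Step 2 — Component impedances:
  R: Z = R = 146 Ω
  L: Z = jωL = j·5743·0.00287 = 0 + j16.48 Ω
  C: Z = 1/(jωC) = -j/(ω·C) = 0 - j1.741e+05 Ω
Step 3 — Series combination: Z_total = R + L + C = 146 - j1.741e+05 Ω = 1.741e+05∠-90.0° Ω.
Step 4 — Source phasor: V = 5∠62.2° V = 2.332 + j4.423 V.
Step 5 — Ohm's law: I = V / Z_total = (2.332 + j4.423) / (146 - j1.741e+05) = -2.539e-05 + j1.341e-05 A.
Step 6 — Convert to polar: |I| = 2.872e-05 A, ∠I = 152.2°.

I = 2.872e-05∠152.2° A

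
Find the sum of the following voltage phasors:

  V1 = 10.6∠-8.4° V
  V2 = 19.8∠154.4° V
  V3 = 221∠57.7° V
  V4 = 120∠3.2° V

Step 1 — Convert each phasor to rectangular form:
  V1 = 10.6·(cos(-8.4°) + j·sin(-8.4°)) = 10.49 - j1.548 V
  V2 = 19.8·(cos(154.4°) + j·sin(154.4°)) = -17.86 + j8.555 V
  V3 = 221·(cos(57.7°) + j·sin(57.7°)) = 118.1 + j186.8 V
  V4 = 120·(cos(3.2°) + j·sin(3.2°)) = 119.8 + j6.699 V
Step 2 — Sum components: V_total = 230.5 + j200.5 V.
Step 3 — Convert to polar: |V_total| = 305.5 V, ∠V_total = 41.0°.

V_total = 305.5∠41.0° V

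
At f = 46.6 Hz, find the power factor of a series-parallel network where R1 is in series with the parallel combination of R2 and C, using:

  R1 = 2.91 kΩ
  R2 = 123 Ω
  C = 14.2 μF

Step 1 — Angular frequency: ω = 2π·f = 2π·46.6 = 292.8 rad/s.
Step 2 — Component impedances:
  R1: Z = R = 2910 Ω
  R2: Z = R = 123 Ω
  C: Z = 1/(jωC) = -j/(ω·C) = 0 - j240.5 Ω
Step 3 — Parallel branch: R2 || C = 1/(1/R2 + 1/C) = 97.5 - j49.86 Ω.
Step 4 — Series with R1: Z_total = R1 + (R2 || C) = 3008 - j49.86 Ω = 3008∠-0.9° Ω.
Step 5 — Power factor: PF = cos(φ) = Re(Z)/|Z| = 3007.5/3007.9 = 0.9999.
Step 6 — Type: Im(Z) = -49.86 ⇒ leading (phase φ = -0.9°).

PF = 0.9999 (leading, φ = -0.9°)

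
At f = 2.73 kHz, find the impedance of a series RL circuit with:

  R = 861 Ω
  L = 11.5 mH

Step 1 — Angular frequency: ω = 2π·f = 2π·2730 = 1.715e+04 rad/s.
Step 2 — Component impedances:
  R: Z = R = 861 Ω
  L: Z = jωL = j·1.715e+04·0.0115 = 0 + j197.3 Ω
Step 3 — Series combination: Z_total = R + L = 861 + j197.3 Ω = 883.3∠12.9° Ω.

Z = 861 + j197.3 Ω = 883.3∠12.9° Ω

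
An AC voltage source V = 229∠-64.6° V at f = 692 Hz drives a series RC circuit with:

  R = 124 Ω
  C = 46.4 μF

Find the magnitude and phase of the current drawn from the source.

Step 1 — Angular frequency: ω = 2π·f = 2π·692 = 4348 rad/s.
Step 2 — Component impedances:
  R: Z = R = 124 Ω
  C: Z = 1/(jωC) = -j/(ω·C) = 0 - j4.957 Ω
Step 3 — Series combination: Z_total = R + C = 124 - j4.957 Ω = 124.1∠-2.3° Ω.
Step 4 — Source phasor: V = 229∠-64.6° V = 98.23 - j206.9 V.
Step 5 — Ohm's law: I = V / Z_total = (98.23 - j206.9) / (124 - j4.957) = 0.8575 - j1.634 A.
Step 6 — Convert to polar: |I| = 1.845 A, ∠I = -62.3°.

I = 1.845∠-62.3° A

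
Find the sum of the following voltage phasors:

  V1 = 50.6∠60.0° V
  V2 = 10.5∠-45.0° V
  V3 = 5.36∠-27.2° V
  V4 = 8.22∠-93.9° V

Step 1 — Convert each phasor to rectangular form:
  V1 = 50.6·(cos(60.0°) + j·sin(60.0°)) = 25.3 + j43.82 V
  V2 = 10.5·(cos(-45.0°) + j·sin(-45.0°)) = 7.425 - j7.425 V
  V3 = 5.36·(cos(-27.2°) + j·sin(-27.2°)) = 4.767 - j2.45 V
  V4 = 8.22·(cos(-93.9°) + j·sin(-93.9°)) = -0.5591 - j8.201 V
Step 2 — Sum components: V_total = 36.93 + j25.75 V.
Step 3 — Convert to polar: |V_total| = 45.02 V, ∠V_total = 34.9°.

V_total = 45.02∠34.9° V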